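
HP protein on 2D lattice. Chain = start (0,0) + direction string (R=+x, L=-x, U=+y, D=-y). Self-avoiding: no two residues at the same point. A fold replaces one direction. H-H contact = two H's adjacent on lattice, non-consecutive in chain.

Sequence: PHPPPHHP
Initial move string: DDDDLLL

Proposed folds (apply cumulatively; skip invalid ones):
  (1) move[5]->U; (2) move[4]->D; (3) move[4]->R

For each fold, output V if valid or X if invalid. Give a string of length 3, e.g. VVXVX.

Answer: VXX

Derivation:
Initial: DDDDLLL -> [(0, 0), (0, -1), (0, -2), (0, -3), (0, -4), (-1, -4), (-2, -4), (-3, -4)]
Fold 1: move[5]->U => DDDDLUL VALID
Fold 2: move[4]->D => DDDDDUL INVALID (collision), skipped
Fold 3: move[4]->R => DDDDRUL INVALID (collision), skipped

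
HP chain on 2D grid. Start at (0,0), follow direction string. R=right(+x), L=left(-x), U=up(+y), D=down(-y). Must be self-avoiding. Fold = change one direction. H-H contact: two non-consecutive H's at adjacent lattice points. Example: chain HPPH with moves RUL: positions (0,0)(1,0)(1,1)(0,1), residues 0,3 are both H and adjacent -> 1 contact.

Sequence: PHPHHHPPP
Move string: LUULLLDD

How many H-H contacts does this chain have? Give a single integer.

Answer: 0

Derivation:
Positions: [(0, 0), (-1, 0), (-1, 1), (-1, 2), (-2, 2), (-3, 2), (-4, 2), (-4, 1), (-4, 0)]
No H-H contacts found.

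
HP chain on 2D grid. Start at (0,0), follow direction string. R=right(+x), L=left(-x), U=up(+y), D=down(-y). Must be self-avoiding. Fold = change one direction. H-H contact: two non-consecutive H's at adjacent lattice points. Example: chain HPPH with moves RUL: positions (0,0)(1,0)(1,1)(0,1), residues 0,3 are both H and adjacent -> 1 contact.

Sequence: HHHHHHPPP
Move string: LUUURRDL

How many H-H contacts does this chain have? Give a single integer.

Positions: [(0, 0), (-1, 0), (-1, 1), (-1, 2), (-1, 3), (0, 3), (1, 3), (1, 2), (0, 2)]
No H-H contacts found.

Answer: 0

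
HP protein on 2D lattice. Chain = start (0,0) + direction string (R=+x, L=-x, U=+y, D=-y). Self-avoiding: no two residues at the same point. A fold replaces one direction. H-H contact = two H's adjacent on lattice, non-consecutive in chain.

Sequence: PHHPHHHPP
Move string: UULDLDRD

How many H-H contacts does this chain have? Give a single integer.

Answer: 1

Derivation:
Positions: [(0, 0), (0, 1), (0, 2), (-1, 2), (-1, 1), (-2, 1), (-2, 0), (-1, 0), (-1, -1)]
H-H contact: residue 1 @(0,1) - residue 4 @(-1, 1)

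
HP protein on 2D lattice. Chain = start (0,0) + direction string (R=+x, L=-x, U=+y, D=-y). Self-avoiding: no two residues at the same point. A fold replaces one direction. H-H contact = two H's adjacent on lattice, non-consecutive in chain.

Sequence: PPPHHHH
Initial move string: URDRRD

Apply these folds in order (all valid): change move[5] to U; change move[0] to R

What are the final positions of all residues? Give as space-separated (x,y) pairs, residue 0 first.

Initial moves: URDRRD
Fold: move[5]->U => URDRRU (positions: [(0, 0), (0, 1), (1, 1), (1, 0), (2, 0), (3, 0), (3, 1)])
Fold: move[0]->R => RRDRRU (positions: [(0, 0), (1, 0), (2, 0), (2, -1), (3, -1), (4, -1), (4, 0)])

Answer: (0,0) (1,0) (2,0) (2,-1) (3,-1) (4,-1) (4,0)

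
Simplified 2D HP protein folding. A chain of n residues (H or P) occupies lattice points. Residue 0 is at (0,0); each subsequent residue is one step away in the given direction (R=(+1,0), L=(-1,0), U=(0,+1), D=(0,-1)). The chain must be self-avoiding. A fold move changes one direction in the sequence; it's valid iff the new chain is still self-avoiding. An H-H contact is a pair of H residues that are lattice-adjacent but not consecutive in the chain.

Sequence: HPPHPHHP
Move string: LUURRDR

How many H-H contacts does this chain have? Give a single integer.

Answer: 0

Derivation:
Positions: [(0, 0), (-1, 0), (-1, 1), (-1, 2), (0, 2), (1, 2), (1, 1), (2, 1)]
No H-H contacts found.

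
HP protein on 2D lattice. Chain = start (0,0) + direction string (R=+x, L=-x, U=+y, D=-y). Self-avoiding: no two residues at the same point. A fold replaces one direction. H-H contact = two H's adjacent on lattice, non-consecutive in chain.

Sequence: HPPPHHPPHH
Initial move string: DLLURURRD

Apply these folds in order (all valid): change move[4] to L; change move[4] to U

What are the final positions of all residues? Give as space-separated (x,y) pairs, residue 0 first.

Initial moves: DLLURURRD
Fold: move[4]->L => DLLULURRD (positions: [(0, 0), (0, -1), (-1, -1), (-2, -1), (-2, 0), (-3, 0), (-3, 1), (-2, 1), (-1, 1), (-1, 0)])
Fold: move[4]->U => DLLUUURRD (positions: [(0, 0), (0, -1), (-1, -1), (-2, -1), (-2, 0), (-2, 1), (-2, 2), (-1, 2), (0, 2), (0, 1)])

Answer: (0,0) (0,-1) (-1,-1) (-2,-1) (-2,0) (-2,1) (-2,2) (-1,2) (0,2) (0,1)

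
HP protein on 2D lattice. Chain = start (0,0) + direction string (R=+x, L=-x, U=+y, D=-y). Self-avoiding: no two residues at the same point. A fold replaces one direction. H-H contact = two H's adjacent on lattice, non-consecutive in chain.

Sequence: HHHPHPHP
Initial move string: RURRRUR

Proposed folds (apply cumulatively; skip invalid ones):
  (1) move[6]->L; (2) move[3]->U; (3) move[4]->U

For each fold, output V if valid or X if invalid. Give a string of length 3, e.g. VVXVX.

Initial: RURRRUR -> [(0, 0), (1, 0), (1, 1), (2, 1), (3, 1), (4, 1), (4, 2), (5, 2)]
Fold 1: move[6]->L => RURRRUL VALID
Fold 2: move[3]->U => RURURUL VALID
Fold 3: move[4]->U => RURUUUL VALID

Answer: VVV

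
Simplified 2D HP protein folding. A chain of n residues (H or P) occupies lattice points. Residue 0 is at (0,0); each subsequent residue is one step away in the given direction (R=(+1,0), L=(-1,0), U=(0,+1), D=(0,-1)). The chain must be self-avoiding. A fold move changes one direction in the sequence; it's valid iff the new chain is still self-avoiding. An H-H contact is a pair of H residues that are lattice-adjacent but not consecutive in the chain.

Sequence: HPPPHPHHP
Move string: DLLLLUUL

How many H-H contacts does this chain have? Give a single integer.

Answer: 0

Derivation:
Positions: [(0, 0), (0, -1), (-1, -1), (-2, -1), (-3, -1), (-4, -1), (-4, 0), (-4, 1), (-5, 1)]
No H-H contacts found.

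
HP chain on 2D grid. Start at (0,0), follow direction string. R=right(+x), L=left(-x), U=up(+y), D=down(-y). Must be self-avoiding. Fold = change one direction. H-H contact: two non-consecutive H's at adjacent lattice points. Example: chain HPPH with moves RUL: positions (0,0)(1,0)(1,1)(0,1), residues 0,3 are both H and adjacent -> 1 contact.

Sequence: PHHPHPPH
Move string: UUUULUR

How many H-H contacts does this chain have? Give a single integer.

Answer: 1

Derivation:
Positions: [(0, 0), (0, 1), (0, 2), (0, 3), (0, 4), (-1, 4), (-1, 5), (0, 5)]
H-H contact: residue 4 @(0,4) - residue 7 @(0, 5)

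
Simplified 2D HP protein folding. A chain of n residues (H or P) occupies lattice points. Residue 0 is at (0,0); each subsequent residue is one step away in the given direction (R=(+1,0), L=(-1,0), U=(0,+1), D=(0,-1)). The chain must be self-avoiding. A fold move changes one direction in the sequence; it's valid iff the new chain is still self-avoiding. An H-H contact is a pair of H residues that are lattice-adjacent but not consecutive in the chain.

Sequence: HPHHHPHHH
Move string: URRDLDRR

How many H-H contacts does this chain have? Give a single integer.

Positions: [(0, 0), (0, 1), (1, 1), (2, 1), (2, 0), (1, 0), (1, -1), (2, -1), (3, -1)]
H-H contact: residue 4 @(2,0) - residue 7 @(2, -1)

Answer: 1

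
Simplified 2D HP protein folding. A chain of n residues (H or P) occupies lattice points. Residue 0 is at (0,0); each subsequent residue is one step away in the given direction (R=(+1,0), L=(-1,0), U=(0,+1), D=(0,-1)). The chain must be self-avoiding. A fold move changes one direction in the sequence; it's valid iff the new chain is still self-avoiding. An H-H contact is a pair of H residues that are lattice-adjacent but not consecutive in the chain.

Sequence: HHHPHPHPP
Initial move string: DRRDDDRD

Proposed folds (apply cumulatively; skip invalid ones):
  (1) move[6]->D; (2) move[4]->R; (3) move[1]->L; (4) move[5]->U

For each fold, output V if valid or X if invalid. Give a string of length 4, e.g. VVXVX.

Initial: DRRDDDRD -> [(0, 0), (0, -1), (1, -1), (2, -1), (2, -2), (2, -3), (2, -4), (3, -4), (3, -5)]
Fold 1: move[6]->D => DRRDDDDD VALID
Fold 2: move[4]->R => DRRDRDDD VALID
Fold 3: move[1]->L => DLRDRDDD INVALID (collision), skipped
Fold 4: move[5]->U => DRRDRUDD INVALID (collision), skipped

Answer: VVXX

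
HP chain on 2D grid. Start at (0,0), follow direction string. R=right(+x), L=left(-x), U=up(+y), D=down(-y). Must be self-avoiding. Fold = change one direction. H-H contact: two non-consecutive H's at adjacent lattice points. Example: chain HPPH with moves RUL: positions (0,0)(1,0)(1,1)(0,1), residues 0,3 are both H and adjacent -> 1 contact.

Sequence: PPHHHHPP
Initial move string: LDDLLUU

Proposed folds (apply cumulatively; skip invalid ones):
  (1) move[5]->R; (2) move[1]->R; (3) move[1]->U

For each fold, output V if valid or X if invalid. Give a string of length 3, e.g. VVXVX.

Initial: LDDLLUU -> [(0, 0), (-1, 0), (-1, -1), (-1, -2), (-2, -2), (-3, -2), (-3, -1), (-3, 0)]
Fold 1: move[5]->R => LDDLLRU INVALID (collision), skipped
Fold 2: move[1]->R => LRDLLUU INVALID (collision), skipped
Fold 3: move[1]->U => LUDLLUU INVALID (collision), skipped

Answer: XXX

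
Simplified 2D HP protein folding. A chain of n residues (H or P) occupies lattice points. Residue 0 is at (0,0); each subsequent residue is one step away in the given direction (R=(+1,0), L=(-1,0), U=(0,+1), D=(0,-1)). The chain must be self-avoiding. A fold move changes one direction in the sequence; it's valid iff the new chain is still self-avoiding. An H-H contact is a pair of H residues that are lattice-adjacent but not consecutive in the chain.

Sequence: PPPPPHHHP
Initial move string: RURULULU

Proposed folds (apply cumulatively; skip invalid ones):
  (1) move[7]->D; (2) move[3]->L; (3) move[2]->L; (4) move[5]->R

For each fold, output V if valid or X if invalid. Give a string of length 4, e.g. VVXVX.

Answer: VXVX

Derivation:
Initial: RURULULU -> [(0, 0), (1, 0), (1, 1), (2, 1), (2, 2), (1, 2), (1, 3), (0, 3), (0, 4)]
Fold 1: move[7]->D => RURULULD VALID
Fold 2: move[3]->L => RURLLULD INVALID (collision), skipped
Fold 3: move[2]->L => RULULULD VALID
Fold 4: move[5]->R => RULULRLD INVALID (collision), skipped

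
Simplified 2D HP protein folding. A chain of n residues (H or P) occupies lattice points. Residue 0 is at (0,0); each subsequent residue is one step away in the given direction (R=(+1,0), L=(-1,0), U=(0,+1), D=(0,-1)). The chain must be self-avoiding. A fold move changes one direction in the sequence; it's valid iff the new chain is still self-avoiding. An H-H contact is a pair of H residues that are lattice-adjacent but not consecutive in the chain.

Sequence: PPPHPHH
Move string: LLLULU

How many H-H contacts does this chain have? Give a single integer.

Positions: [(0, 0), (-1, 0), (-2, 0), (-3, 0), (-3, 1), (-4, 1), (-4, 2)]
No H-H contacts found.

Answer: 0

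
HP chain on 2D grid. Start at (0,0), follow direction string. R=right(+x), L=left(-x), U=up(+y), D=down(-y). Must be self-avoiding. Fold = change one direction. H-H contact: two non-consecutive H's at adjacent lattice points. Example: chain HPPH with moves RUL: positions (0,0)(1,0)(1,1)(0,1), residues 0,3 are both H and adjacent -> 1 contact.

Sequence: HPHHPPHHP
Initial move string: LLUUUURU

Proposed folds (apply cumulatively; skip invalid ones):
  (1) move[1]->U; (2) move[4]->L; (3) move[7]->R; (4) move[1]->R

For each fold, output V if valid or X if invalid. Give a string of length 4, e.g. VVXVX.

Initial: LLUUUURU -> [(0, 0), (-1, 0), (-2, 0), (-2, 1), (-2, 2), (-2, 3), (-2, 4), (-1, 4), (-1, 5)]
Fold 1: move[1]->U => LUUUUURU VALID
Fold 2: move[4]->L => LUUULURU VALID
Fold 3: move[7]->R => LUUULURR VALID
Fold 4: move[1]->R => LRUULURR INVALID (collision), skipped

Answer: VVVX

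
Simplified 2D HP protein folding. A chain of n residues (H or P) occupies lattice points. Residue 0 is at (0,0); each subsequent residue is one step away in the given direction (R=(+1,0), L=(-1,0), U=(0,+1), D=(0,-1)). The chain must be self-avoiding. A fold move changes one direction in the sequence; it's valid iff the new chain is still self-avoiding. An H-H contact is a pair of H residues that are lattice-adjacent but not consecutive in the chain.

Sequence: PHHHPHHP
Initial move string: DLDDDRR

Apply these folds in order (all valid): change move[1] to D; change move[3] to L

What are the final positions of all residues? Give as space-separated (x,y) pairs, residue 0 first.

Answer: (0,0) (0,-1) (0,-2) (0,-3) (-1,-3) (-1,-4) (0,-4) (1,-4)

Derivation:
Initial moves: DLDDDRR
Fold: move[1]->D => DDDDDRR (positions: [(0, 0), (0, -1), (0, -2), (0, -3), (0, -4), (0, -5), (1, -5), (2, -5)])
Fold: move[3]->L => DDDLDRR (positions: [(0, 0), (0, -1), (0, -2), (0, -3), (-1, -3), (-1, -4), (0, -4), (1, -4)])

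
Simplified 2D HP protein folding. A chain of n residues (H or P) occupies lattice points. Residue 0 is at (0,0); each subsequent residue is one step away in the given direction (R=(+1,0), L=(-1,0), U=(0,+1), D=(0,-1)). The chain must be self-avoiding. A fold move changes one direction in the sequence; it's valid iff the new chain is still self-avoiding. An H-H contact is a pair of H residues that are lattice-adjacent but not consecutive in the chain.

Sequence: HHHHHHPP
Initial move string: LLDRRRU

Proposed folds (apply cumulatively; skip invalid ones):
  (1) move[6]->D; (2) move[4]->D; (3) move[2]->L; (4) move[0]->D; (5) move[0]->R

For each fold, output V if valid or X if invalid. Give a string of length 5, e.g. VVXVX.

Initial: LLDRRRU -> [(0, 0), (-1, 0), (-2, 0), (-2, -1), (-1, -1), (0, -1), (1, -1), (1, 0)]
Fold 1: move[6]->D => LLDRRRD VALID
Fold 2: move[4]->D => LLDRDRD VALID
Fold 3: move[2]->L => LLLRDRD INVALID (collision), skipped
Fold 4: move[0]->D => DLDRDRD VALID
Fold 5: move[0]->R => RLDRDRD INVALID (collision), skipped

Answer: VVXVX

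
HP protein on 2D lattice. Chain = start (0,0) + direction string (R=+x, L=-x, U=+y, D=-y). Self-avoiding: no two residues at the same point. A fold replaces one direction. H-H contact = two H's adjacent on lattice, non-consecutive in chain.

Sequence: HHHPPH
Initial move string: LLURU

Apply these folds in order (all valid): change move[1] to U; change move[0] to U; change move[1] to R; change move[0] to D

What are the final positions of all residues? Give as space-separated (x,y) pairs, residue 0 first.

Answer: (0,0) (0,-1) (1,-1) (1,0) (2,0) (2,1)

Derivation:
Initial moves: LLURU
Fold: move[1]->U => LUURU (positions: [(0, 0), (-1, 0), (-1, 1), (-1, 2), (0, 2), (0, 3)])
Fold: move[0]->U => UUURU (positions: [(0, 0), (0, 1), (0, 2), (0, 3), (1, 3), (1, 4)])
Fold: move[1]->R => URURU (positions: [(0, 0), (0, 1), (1, 1), (1, 2), (2, 2), (2, 3)])
Fold: move[0]->D => DRURU (positions: [(0, 0), (0, -1), (1, -1), (1, 0), (2, 0), (2, 1)])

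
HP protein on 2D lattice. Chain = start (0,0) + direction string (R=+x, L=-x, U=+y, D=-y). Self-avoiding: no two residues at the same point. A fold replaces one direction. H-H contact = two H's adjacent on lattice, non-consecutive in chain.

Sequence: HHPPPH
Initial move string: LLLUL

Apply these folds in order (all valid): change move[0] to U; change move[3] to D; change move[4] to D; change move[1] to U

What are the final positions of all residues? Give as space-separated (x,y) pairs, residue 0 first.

Initial moves: LLLUL
Fold: move[0]->U => ULLUL (positions: [(0, 0), (0, 1), (-1, 1), (-2, 1), (-2, 2), (-3, 2)])
Fold: move[3]->D => ULLDL (positions: [(0, 0), (0, 1), (-1, 1), (-2, 1), (-2, 0), (-3, 0)])
Fold: move[4]->D => ULLDD (positions: [(0, 0), (0, 1), (-1, 1), (-2, 1), (-2, 0), (-2, -1)])
Fold: move[1]->U => UULDD (positions: [(0, 0), (0, 1), (0, 2), (-1, 2), (-1, 1), (-1, 0)])

Answer: (0,0) (0,1) (0,2) (-1,2) (-1,1) (-1,0)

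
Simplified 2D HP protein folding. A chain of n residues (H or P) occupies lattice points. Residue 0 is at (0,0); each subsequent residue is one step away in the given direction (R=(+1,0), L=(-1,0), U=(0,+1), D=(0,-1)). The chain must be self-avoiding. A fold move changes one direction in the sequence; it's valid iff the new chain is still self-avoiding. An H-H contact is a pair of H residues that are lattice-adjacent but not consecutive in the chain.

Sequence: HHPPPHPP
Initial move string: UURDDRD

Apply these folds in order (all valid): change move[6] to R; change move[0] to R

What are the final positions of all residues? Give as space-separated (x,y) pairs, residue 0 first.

Initial moves: UURDDRD
Fold: move[6]->R => UURDDRR (positions: [(0, 0), (0, 1), (0, 2), (1, 2), (1, 1), (1, 0), (2, 0), (3, 0)])
Fold: move[0]->R => RURDDRR (positions: [(0, 0), (1, 0), (1, 1), (2, 1), (2, 0), (2, -1), (3, -1), (4, -1)])

Answer: (0,0) (1,0) (1,1) (2,1) (2,0) (2,-1) (3,-1) (4,-1)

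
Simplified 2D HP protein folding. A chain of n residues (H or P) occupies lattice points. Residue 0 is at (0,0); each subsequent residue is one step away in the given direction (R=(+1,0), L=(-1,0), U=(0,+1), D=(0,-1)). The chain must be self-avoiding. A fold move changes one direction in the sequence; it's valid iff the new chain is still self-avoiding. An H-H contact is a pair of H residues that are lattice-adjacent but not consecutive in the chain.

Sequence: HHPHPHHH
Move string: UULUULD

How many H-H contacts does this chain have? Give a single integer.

Answer: 0

Derivation:
Positions: [(0, 0), (0, 1), (0, 2), (-1, 2), (-1, 3), (-1, 4), (-2, 4), (-2, 3)]
No H-H contacts found.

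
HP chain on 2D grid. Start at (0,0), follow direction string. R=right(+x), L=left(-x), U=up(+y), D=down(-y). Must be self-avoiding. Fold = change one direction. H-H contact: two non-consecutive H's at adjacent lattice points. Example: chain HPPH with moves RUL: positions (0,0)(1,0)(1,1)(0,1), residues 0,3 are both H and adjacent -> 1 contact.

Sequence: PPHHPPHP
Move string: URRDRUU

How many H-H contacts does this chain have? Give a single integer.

Answer: 1

Derivation:
Positions: [(0, 0), (0, 1), (1, 1), (2, 1), (2, 0), (3, 0), (3, 1), (3, 2)]
H-H contact: residue 3 @(2,1) - residue 6 @(3, 1)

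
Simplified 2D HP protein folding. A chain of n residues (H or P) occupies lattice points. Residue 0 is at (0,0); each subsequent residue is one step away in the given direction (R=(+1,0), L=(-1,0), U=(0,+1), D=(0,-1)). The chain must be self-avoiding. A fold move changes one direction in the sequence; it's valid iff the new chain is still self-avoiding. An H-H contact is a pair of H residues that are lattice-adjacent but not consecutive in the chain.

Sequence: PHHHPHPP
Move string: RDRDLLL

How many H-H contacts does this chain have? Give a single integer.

Answer: 1

Derivation:
Positions: [(0, 0), (1, 0), (1, -1), (2, -1), (2, -2), (1, -2), (0, -2), (-1, -2)]
H-H contact: residue 2 @(1,-1) - residue 5 @(1, -2)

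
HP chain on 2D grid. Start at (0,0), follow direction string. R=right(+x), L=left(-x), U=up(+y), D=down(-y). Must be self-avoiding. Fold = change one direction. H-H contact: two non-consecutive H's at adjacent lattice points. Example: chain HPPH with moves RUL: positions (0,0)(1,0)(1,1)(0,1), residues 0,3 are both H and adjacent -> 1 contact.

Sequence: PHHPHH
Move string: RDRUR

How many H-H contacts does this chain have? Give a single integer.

Answer: 1

Derivation:
Positions: [(0, 0), (1, 0), (1, -1), (2, -1), (2, 0), (3, 0)]
H-H contact: residue 1 @(1,0) - residue 4 @(2, 0)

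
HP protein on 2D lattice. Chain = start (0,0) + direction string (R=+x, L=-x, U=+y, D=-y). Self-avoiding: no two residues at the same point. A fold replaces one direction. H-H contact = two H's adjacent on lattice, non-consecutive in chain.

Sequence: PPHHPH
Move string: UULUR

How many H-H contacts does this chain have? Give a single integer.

Positions: [(0, 0), (0, 1), (0, 2), (-1, 2), (-1, 3), (0, 3)]
H-H contact: residue 2 @(0,2) - residue 5 @(0, 3)

Answer: 1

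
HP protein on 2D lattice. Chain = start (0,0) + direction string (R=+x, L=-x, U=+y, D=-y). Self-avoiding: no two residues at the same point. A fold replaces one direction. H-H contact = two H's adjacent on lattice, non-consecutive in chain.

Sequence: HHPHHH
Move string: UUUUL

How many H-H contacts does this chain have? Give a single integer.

Positions: [(0, 0), (0, 1), (0, 2), (0, 3), (0, 4), (-1, 4)]
No H-H contacts found.

Answer: 0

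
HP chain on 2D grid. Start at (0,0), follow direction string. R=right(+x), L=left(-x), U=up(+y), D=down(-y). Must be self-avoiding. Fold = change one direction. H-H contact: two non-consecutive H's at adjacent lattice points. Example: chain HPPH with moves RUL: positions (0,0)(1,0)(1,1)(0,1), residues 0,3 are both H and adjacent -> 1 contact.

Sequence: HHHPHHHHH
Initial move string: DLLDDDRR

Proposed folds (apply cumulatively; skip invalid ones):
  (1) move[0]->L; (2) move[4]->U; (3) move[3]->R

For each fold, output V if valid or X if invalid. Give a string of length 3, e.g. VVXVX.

Answer: VXX

Derivation:
Initial: DLLDDDRR -> [(0, 0), (0, -1), (-1, -1), (-2, -1), (-2, -2), (-2, -3), (-2, -4), (-1, -4), (0, -4)]
Fold 1: move[0]->L => LLLDDDRR VALID
Fold 2: move[4]->U => LLLDUDRR INVALID (collision), skipped
Fold 3: move[3]->R => LLLRDDRR INVALID (collision), skipped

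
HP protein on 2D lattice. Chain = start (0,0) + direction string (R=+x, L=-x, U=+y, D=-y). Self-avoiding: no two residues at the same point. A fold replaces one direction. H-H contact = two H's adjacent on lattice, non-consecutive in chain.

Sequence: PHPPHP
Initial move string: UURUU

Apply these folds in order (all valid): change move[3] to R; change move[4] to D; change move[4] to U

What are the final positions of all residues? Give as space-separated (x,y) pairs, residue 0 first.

Initial moves: UURUU
Fold: move[3]->R => UURRU (positions: [(0, 0), (0, 1), (0, 2), (1, 2), (2, 2), (2, 3)])
Fold: move[4]->D => UURRD (positions: [(0, 0), (0, 1), (0, 2), (1, 2), (2, 2), (2, 1)])
Fold: move[4]->U => UURRU (positions: [(0, 0), (0, 1), (0, 2), (1, 2), (2, 2), (2, 3)])

Answer: (0,0) (0,1) (0,2) (1,2) (2,2) (2,3)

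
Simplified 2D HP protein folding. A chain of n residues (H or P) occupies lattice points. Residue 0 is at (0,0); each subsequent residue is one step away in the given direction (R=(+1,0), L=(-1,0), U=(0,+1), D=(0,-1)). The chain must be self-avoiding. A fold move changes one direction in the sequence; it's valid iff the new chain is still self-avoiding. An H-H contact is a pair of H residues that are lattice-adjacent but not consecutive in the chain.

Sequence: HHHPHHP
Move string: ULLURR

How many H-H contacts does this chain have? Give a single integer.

Positions: [(0, 0), (0, 1), (-1, 1), (-2, 1), (-2, 2), (-1, 2), (0, 2)]
H-H contact: residue 2 @(-1,1) - residue 5 @(-1, 2)

Answer: 1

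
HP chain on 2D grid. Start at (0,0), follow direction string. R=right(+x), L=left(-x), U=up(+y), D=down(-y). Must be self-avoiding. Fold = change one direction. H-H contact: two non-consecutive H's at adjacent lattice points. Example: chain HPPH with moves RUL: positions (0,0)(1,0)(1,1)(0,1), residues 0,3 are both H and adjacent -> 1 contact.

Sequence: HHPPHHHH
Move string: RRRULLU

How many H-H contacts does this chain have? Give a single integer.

Answer: 1

Derivation:
Positions: [(0, 0), (1, 0), (2, 0), (3, 0), (3, 1), (2, 1), (1, 1), (1, 2)]
H-H contact: residue 1 @(1,0) - residue 6 @(1, 1)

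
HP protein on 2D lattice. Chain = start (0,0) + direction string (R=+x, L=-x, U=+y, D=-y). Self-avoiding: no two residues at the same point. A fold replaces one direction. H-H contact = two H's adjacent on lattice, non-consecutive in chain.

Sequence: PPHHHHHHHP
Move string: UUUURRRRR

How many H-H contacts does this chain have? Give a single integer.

Answer: 0

Derivation:
Positions: [(0, 0), (0, 1), (0, 2), (0, 3), (0, 4), (1, 4), (2, 4), (3, 4), (4, 4), (5, 4)]
No H-H contacts found.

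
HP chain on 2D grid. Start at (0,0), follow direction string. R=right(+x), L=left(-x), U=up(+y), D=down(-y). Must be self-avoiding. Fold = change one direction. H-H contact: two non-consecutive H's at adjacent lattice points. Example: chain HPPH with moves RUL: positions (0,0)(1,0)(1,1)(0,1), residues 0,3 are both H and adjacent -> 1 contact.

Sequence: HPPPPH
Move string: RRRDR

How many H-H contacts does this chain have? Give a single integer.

Answer: 0

Derivation:
Positions: [(0, 0), (1, 0), (2, 0), (3, 0), (3, -1), (4, -1)]
No H-H contacts found.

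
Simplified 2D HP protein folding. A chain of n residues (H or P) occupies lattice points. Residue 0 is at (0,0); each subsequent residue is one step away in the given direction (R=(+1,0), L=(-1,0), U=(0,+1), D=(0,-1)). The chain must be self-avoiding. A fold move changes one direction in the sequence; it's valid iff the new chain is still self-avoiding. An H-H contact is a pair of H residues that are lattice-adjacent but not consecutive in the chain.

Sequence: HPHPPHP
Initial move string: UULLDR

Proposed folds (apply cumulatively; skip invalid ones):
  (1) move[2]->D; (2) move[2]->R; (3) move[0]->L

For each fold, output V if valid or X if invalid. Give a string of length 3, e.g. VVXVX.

Answer: XXV

Derivation:
Initial: UULLDR -> [(0, 0), (0, 1), (0, 2), (-1, 2), (-2, 2), (-2, 1), (-1, 1)]
Fold 1: move[2]->D => UUDLDR INVALID (collision), skipped
Fold 2: move[2]->R => UURLDR INVALID (collision), skipped
Fold 3: move[0]->L => LULLDR VALID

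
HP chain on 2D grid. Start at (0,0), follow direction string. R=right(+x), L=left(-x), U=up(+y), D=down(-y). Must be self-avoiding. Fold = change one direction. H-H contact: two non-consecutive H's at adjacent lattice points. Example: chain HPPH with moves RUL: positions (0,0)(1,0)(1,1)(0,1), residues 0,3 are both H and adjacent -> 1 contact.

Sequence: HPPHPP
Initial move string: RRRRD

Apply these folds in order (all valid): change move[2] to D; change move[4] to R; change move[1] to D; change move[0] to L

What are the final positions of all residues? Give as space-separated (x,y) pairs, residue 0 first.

Initial moves: RRRRD
Fold: move[2]->D => RRDRD (positions: [(0, 0), (1, 0), (2, 0), (2, -1), (3, -1), (3, -2)])
Fold: move[4]->R => RRDRR (positions: [(0, 0), (1, 0), (2, 0), (2, -1), (3, -1), (4, -1)])
Fold: move[1]->D => RDDRR (positions: [(0, 0), (1, 0), (1, -1), (1, -2), (2, -2), (3, -2)])
Fold: move[0]->L => LDDRR (positions: [(0, 0), (-1, 0), (-1, -1), (-1, -2), (0, -2), (1, -2)])

Answer: (0,0) (-1,0) (-1,-1) (-1,-2) (0,-2) (1,-2)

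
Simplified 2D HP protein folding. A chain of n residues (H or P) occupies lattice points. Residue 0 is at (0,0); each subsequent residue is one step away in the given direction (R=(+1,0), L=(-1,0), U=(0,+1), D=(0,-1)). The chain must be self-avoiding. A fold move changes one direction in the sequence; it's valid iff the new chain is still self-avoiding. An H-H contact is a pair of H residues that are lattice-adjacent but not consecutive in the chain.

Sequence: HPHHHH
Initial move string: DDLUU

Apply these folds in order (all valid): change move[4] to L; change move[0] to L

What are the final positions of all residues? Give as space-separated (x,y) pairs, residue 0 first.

Answer: (0,0) (-1,0) (-1,-1) (-2,-1) (-2,0) (-3,0)

Derivation:
Initial moves: DDLUU
Fold: move[4]->L => DDLUL (positions: [(0, 0), (0, -1), (0, -2), (-1, -2), (-1, -1), (-2, -1)])
Fold: move[0]->L => LDLUL (positions: [(0, 0), (-1, 0), (-1, -1), (-2, -1), (-2, 0), (-3, 0)])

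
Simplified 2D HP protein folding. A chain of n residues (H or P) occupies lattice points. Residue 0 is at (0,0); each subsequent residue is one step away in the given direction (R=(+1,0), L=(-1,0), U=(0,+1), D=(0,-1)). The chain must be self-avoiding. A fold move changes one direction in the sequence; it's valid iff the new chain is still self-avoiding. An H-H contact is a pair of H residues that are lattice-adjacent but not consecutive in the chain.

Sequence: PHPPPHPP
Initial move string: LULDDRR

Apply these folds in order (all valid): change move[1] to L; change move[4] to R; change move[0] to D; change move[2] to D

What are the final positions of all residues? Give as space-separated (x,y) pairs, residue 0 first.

Initial moves: LULDDRR
Fold: move[1]->L => LLLDDRR (positions: [(0, 0), (-1, 0), (-2, 0), (-3, 0), (-3, -1), (-3, -2), (-2, -2), (-1, -2)])
Fold: move[4]->R => LLLDRRR (positions: [(0, 0), (-1, 0), (-2, 0), (-3, 0), (-3, -1), (-2, -1), (-1, -1), (0, -1)])
Fold: move[0]->D => DLLDRRR (positions: [(0, 0), (0, -1), (-1, -1), (-2, -1), (-2, -2), (-1, -2), (0, -2), (1, -2)])
Fold: move[2]->D => DLDDRRR (positions: [(0, 0), (0, -1), (-1, -1), (-1, -2), (-1, -3), (0, -3), (1, -3), (2, -3)])

Answer: (0,0) (0,-1) (-1,-1) (-1,-2) (-1,-3) (0,-3) (1,-3) (2,-3)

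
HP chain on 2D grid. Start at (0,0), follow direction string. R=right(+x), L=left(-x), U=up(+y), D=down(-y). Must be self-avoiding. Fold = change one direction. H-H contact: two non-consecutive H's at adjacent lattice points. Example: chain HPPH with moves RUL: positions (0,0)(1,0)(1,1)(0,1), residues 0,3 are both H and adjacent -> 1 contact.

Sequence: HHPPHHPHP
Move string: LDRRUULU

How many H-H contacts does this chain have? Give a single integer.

Answer: 2

Derivation:
Positions: [(0, 0), (-1, 0), (-1, -1), (0, -1), (1, -1), (1, 0), (1, 1), (0, 1), (0, 2)]
H-H contact: residue 0 @(0,0) - residue 5 @(1, 0)
H-H contact: residue 0 @(0,0) - residue 7 @(0, 1)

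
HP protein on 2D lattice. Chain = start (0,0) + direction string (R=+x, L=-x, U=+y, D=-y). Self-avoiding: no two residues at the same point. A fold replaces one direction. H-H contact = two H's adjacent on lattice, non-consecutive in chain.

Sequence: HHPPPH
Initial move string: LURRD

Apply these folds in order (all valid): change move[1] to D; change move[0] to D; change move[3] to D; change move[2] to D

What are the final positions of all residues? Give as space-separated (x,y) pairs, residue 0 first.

Initial moves: LURRD
Fold: move[1]->D => LDRRD (positions: [(0, 0), (-1, 0), (-1, -1), (0, -1), (1, -1), (1, -2)])
Fold: move[0]->D => DDRRD (positions: [(0, 0), (0, -1), (0, -2), (1, -2), (2, -2), (2, -3)])
Fold: move[3]->D => DDRDD (positions: [(0, 0), (0, -1), (0, -2), (1, -2), (1, -3), (1, -4)])
Fold: move[2]->D => DDDDD (positions: [(0, 0), (0, -1), (0, -2), (0, -3), (0, -4), (0, -5)])

Answer: (0,0) (0,-1) (0,-2) (0,-3) (0,-4) (0,-5)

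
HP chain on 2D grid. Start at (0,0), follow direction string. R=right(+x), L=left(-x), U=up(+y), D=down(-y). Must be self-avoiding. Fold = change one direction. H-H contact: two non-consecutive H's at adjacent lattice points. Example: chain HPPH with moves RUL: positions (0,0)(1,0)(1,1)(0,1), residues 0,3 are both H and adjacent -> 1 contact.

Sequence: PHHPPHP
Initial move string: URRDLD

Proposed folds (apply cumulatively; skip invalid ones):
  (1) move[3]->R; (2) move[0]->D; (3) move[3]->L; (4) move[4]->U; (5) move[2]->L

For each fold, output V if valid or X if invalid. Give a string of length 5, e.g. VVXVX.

Answer: XVXXX

Derivation:
Initial: URRDLD -> [(0, 0), (0, 1), (1, 1), (2, 1), (2, 0), (1, 0), (1, -1)]
Fold 1: move[3]->R => URRRLD INVALID (collision), skipped
Fold 2: move[0]->D => DRRDLD VALID
Fold 3: move[3]->L => DRRLLD INVALID (collision), skipped
Fold 4: move[4]->U => DRRDUD INVALID (collision), skipped
Fold 5: move[2]->L => DRLDLD INVALID (collision), skipped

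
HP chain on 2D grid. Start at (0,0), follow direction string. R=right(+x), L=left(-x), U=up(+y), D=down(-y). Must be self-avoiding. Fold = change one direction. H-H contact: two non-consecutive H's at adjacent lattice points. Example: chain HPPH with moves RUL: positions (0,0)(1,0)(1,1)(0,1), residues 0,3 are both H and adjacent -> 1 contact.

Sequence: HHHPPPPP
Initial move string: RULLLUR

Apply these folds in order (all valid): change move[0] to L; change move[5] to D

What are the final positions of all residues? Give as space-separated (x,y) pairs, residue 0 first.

Answer: (0,0) (-1,0) (-1,1) (-2,1) (-3,1) (-4,1) (-4,0) (-3,0)

Derivation:
Initial moves: RULLLUR
Fold: move[0]->L => LULLLUR (positions: [(0, 0), (-1, 0), (-1, 1), (-2, 1), (-3, 1), (-4, 1), (-4, 2), (-3, 2)])
Fold: move[5]->D => LULLLDR (positions: [(0, 0), (-1, 0), (-1, 1), (-2, 1), (-3, 1), (-4, 1), (-4, 0), (-3, 0)])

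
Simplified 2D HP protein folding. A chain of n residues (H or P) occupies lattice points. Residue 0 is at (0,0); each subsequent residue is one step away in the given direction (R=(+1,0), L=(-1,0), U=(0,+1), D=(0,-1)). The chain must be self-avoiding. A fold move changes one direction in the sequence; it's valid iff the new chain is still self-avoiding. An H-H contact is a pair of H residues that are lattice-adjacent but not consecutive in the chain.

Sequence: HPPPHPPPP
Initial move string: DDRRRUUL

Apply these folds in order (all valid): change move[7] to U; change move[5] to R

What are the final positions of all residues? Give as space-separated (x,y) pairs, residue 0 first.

Answer: (0,0) (0,-1) (0,-2) (1,-2) (2,-2) (3,-2) (4,-2) (4,-1) (4,0)

Derivation:
Initial moves: DDRRRUUL
Fold: move[7]->U => DDRRRUUU (positions: [(0, 0), (0, -1), (0, -2), (1, -2), (2, -2), (3, -2), (3, -1), (3, 0), (3, 1)])
Fold: move[5]->R => DDRRRRUU (positions: [(0, 0), (0, -1), (0, -2), (1, -2), (2, -2), (3, -2), (4, -2), (4, -1), (4, 0)])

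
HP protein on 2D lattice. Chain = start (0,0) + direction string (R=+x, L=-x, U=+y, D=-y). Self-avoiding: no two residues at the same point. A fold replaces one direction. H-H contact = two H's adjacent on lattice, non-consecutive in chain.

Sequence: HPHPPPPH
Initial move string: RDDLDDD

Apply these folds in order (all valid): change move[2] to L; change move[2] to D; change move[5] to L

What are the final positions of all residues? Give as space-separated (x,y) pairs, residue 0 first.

Answer: (0,0) (1,0) (1,-1) (1,-2) (0,-2) (0,-3) (-1,-3) (-1,-4)

Derivation:
Initial moves: RDDLDDD
Fold: move[2]->L => RDLLDDD (positions: [(0, 0), (1, 0), (1, -1), (0, -1), (-1, -1), (-1, -2), (-1, -3), (-1, -4)])
Fold: move[2]->D => RDDLDDD (positions: [(0, 0), (1, 0), (1, -1), (1, -2), (0, -2), (0, -3), (0, -4), (0, -5)])
Fold: move[5]->L => RDDLDLD (positions: [(0, 0), (1, 0), (1, -1), (1, -2), (0, -2), (0, -3), (-1, -3), (-1, -4)])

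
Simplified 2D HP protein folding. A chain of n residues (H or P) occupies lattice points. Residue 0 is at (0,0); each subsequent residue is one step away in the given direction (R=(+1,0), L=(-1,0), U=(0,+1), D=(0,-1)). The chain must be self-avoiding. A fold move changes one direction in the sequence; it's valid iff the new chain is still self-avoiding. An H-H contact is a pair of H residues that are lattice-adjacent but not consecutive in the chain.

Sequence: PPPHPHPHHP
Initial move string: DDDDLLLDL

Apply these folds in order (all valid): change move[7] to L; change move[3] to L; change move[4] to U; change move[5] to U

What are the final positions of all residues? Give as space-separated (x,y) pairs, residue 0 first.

Answer: (0,0) (0,-1) (0,-2) (0,-3) (-1,-3) (-1,-2) (-1,-1) (-2,-1) (-3,-1) (-4,-1)

Derivation:
Initial moves: DDDDLLLDL
Fold: move[7]->L => DDDDLLLLL (positions: [(0, 0), (0, -1), (0, -2), (0, -3), (0, -4), (-1, -4), (-2, -4), (-3, -4), (-4, -4), (-5, -4)])
Fold: move[3]->L => DDDLLLLLL (positions: [(0, 0), (0, -1), (0, -2), (0, -3), (-1, -3), (-2, -3), (-3, -3), (-4, -3), (-5, -3), (-6, -3)])
Fold: move[4]->U => DDDLULLLL (positions: [(0, 0), (0, -1), (0, -2), (0, -3), (-1, -3), (-1, -2), (-2, -2), (-3, -2), (-4, -2), (-5, -2)])
Fold: move[5]->U => DDDLUULLL (positions: [(0, 0), (0, -1), (0, -2), (0, -3), (-1, -3), (-1, -2), (-1, -1), (-2, -1), (-3, -1), (-4, -1)])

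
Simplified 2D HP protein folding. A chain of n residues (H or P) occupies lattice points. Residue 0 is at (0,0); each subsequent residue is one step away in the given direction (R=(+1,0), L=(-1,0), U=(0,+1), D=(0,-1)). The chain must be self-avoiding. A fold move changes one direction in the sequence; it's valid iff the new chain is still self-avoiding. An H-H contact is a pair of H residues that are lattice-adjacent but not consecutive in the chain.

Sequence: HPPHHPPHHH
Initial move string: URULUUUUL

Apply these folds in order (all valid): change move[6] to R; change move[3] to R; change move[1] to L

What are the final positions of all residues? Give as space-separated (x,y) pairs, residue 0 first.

Initial moves: URULUUUUL
Fold: move[6]->R => URULUURUL (positions: [(0, 0), (0, 1), (1, 1), (1, 2), (0, 2), (0, 3), (0, 4), (1, 4), (1, 5), (0, 5)])
Fold: move[3]->R => URURUURUL (positions: [(0, 0), (0, 1), (1, 1), (1, 2), (2, 2), (2, 3), (2, 4), (3, 4), (3, 5), (2, 5)])
Fold: move[1]->L => ULURUURUL (positions: [(0, 0), (0, 1), (-1, 1), (-1, 2), (0, 2), (0, 3), (0, 4), (1, 4), (1, 5), (0, 5)])

Answer: (0,0) (0,1) (-1,1) (-1,2) (0,2) (0,3) (0,4) (1,4) (1,5) (0,5)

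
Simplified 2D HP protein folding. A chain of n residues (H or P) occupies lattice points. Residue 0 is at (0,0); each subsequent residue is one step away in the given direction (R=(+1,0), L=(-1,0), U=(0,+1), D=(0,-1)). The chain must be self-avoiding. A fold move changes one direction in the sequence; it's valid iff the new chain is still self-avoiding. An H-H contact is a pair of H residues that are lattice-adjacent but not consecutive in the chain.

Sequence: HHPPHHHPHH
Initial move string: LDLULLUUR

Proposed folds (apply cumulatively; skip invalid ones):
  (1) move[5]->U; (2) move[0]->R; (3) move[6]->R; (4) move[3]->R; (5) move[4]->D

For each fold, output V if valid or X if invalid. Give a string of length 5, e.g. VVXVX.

Answer: VXVXX

Derivation:
Initial: LDLULLUUR -> [(0, 0), (-1, 0), (-1, -1), (-2, -1), (-2, 0), (-3, 0), (-4, 0), (-4, 1), (-4, 2), (-3, 2)]
Fold 1: move[5]->U => LDLULUUUR VALID
Fold 2: move[0]->R => RDLULUUUR INVALID (collision), skipped
Fold 3: move[6]->R => LDLULURUR VALID
Fold 4: move[3]->R => LDLRLURUR INVALID (collision), skipped
Fold 5: move[4]->D => LDLUDURUR INVALID (collision), skipped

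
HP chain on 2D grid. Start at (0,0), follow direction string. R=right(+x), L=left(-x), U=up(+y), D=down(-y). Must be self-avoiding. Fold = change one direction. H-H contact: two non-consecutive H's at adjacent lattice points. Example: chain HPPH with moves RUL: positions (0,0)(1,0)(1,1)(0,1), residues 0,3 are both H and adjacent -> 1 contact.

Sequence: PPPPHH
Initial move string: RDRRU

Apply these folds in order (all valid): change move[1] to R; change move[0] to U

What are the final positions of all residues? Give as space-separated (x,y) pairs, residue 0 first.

Answer: (0,0) (0,1) (1,1) (2,1) (3,1) (3,2)

Derivation:
Initial moves: RDRRU
Fold: move[1]->R => RRRRU (positions: [(0, 0), (1, 0), (2, 0), (3, 0), (4, 0), (4, 1)])
Fold: move[0]->U => URRRU (positions: [(0, 0), (0, 1), (1, 1), (2, 1), (3, 1), (3, 2)])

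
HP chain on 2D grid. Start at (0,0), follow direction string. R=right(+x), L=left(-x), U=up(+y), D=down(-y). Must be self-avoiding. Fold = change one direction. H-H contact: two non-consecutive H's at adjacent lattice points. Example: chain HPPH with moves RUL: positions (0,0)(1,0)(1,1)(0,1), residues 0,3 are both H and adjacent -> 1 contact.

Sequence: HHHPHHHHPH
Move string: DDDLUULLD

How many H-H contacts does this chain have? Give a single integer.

Answer: 2

Derivation:
Positions: [(0, 0), (0, -1), (0, -2), (0, -3), (-1, -3), (-1, -2), (-1, -1), (-2, -1), (-3, -1), (-3, -2)]
H-H contact: residue 1 @(0,-1) - residue 6 @(-1, -1)
H-H contact: residue 2 @(0,-2) - residue 5 @(-1, -2)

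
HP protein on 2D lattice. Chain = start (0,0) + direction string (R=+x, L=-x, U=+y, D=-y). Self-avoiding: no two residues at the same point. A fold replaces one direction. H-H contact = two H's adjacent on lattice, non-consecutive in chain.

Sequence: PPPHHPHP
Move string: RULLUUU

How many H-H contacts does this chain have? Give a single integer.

Positions: [(0, 0), (1, 0), (1, 1), (0, 1), (-1, 1), (-1, 2), (-1, 3), (-1, 4)]
No H-H contacts found.

Answer: 0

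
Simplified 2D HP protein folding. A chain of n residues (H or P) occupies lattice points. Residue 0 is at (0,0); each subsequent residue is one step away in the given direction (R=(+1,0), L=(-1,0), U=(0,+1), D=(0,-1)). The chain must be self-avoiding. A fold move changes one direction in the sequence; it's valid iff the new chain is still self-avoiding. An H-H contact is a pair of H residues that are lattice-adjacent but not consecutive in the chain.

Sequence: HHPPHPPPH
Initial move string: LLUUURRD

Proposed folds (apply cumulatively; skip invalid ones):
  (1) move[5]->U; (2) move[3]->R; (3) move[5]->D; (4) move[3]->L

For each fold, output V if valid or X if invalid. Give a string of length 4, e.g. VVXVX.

Answer: VVXV

Derivation:
Initial: LLUUURRD -> [(0, 0), (-1, 0), (-2, 0), (-2, 1), (-2, 2), (-2, 3), (-1, 3), (0, 3), (0, 2)]
Fold 1: move[5]->U => LLUUUURD VALID
Fold 2: move[3]->R => LLURUURD VALID
Fold 3: move[5]->D => LLURUDRD INVALID (collision), skipped
Fold 4: move[3]->L => LLULUURD VALID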